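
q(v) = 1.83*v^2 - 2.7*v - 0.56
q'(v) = 3.66*v - 2.7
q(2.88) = 6.84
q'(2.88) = 7.84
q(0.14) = -0.90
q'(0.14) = -2.19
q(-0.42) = 0.90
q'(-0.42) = -4.24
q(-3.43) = 30.23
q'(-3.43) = -15.25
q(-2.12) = 13.39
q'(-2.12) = -10.46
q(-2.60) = 18.83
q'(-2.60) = -12.22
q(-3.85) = 36.96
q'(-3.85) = -16.79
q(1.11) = -1.30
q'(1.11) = 1.36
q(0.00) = -0.56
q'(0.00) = -2.70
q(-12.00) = 295.36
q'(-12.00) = -46.62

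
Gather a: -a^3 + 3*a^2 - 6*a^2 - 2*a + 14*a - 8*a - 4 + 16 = -a^3 - 3*a^2 + 4*a + 12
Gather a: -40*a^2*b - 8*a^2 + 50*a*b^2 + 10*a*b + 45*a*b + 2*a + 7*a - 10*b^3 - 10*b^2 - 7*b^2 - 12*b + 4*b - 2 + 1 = a^2*(-40*b - 8) + a*(50*b^2 + 55*b + 9) - 10*b^3 - 17*b^2 - 8*b - 1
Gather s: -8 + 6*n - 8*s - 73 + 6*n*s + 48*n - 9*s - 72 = 54*n + s*(6*n - 17) - 153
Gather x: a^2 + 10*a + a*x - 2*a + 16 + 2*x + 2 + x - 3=a^2 + 8*a + x*(a + 3) + 15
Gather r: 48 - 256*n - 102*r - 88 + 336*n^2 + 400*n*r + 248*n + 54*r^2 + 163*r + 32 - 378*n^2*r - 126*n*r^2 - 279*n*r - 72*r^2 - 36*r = 336*n^2 - 8*n + r^2*(-126*n - 18) + r*(-378*n^2 + 121*n + 25) - 8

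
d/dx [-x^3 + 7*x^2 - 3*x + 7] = -3*x^2 + 14*x - 3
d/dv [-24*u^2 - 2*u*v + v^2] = -2*u + 2*v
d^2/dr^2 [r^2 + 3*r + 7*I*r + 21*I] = 2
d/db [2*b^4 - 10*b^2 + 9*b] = 8*b^3 - 20*b + 9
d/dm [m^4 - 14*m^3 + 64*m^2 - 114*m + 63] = 4*m^3 - 42*m^2 + 128*m - 114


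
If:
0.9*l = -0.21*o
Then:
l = -0.233333333333333*o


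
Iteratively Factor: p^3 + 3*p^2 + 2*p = (p + 1)*(p^2 + 2*p) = (p + 1)*(p + 2)*(p)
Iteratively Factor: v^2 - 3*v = (v - 3)*(v)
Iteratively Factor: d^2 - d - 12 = (d - 4)*(d + 3)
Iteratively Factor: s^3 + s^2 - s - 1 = (s + 1)*(s^2 - 1) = (s + 1)^2*(s - 1)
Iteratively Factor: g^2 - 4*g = (g - 4)*(g)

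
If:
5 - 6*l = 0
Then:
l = 5/6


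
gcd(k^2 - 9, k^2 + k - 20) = 1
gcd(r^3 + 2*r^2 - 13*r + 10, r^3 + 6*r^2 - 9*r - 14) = r - 2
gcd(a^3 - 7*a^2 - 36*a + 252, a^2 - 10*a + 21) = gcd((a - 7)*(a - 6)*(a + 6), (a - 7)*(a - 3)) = a - 7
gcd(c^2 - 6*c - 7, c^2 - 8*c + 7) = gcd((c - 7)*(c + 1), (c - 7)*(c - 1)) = c - 7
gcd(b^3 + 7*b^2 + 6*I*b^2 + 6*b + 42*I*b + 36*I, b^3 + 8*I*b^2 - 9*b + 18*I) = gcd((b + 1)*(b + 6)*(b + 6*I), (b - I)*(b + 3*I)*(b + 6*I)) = b + 6*I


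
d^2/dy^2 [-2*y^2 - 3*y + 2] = -4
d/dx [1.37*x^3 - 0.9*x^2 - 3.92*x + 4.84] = 4.11*x^2 - 1.8*x - 3.92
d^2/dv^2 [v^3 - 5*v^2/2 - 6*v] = 6*v - 5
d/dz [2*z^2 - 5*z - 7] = 4*z - 5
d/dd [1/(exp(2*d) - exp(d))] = (1 - 2*exp(d))*exp(-d)/(1 - exp(d))^2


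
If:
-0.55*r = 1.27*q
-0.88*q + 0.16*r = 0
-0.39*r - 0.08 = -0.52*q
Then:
No Solution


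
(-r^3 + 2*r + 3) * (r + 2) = -r^4 - 2*r^3 + 2*r^2 + 7*r + 6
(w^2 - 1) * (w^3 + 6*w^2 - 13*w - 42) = w^5 + 6*w^4 - 14*w^3 - 48*w^2 + 13*w + 42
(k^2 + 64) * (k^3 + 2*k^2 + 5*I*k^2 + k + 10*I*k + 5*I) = k^5 + 2*k^4 + 5*I*k^4 + 65*k^3 + 10*I*k^3 + 128*k^2 + 325*I*k^2 + 64*k + 640*I*k + 320*I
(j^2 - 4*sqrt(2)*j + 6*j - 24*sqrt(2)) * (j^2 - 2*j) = j^4 - 4*sqrt(2)*j^3 + 4*j^3 - 16*sqrt(2)*j^2 - 12*j^2 + 48*sqrt(2)*j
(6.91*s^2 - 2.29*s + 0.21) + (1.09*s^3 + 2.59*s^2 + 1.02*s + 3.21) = 1.09*s^3 + 9.5*s^2 - 1.27*s + 3.42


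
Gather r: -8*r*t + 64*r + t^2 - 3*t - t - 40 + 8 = r*(64 - 8*t) + t^2 - 4*t - 32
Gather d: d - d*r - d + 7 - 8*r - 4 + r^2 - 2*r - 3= -d*r + r^2 - 10*r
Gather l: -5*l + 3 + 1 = 4 - 5*l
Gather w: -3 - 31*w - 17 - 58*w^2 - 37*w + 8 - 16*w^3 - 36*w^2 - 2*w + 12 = -16*w^3 - 94*w^2 - 70*w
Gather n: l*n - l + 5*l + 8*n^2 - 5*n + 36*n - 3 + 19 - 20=4*l + 8*n^2 + n*(l + 31) - 4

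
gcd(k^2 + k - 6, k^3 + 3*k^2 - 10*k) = k - 2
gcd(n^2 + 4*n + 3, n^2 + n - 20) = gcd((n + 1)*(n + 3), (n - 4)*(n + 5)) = 1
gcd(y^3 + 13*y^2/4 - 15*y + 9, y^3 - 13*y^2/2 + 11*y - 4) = y - 2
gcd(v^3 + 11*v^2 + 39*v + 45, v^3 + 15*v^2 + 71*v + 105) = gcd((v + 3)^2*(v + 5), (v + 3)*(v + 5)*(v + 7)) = v^2 + 8*v + 15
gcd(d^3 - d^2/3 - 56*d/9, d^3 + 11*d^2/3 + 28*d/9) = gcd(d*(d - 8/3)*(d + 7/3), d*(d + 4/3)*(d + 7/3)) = d^2 + 7*d/3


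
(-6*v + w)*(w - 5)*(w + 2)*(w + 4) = -6*v*w^3 - 6*v*w^2 + 132*v*w + 240*v + w^4 + w^3 - 22*w^2 - 40*w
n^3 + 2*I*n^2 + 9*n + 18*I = (n - 3*I)*(n + 2*I)*(n + 3*I)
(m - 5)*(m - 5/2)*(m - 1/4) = m^3 - 31*m^2/4 + 115*m/8 - 25/8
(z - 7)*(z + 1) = z^2 - 6*z - 7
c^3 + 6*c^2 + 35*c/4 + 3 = (c + 1/2)*(c + 3/2)*(c + 4)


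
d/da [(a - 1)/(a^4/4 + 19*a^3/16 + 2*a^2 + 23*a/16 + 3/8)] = 16*(-12*a^3 - 10*a^2 + 35*a + 29)/(16*a^7 + 136*a^6 + 481*a^5 + 919*a^4 + 1027*a^3 + 673*a^2 + 240*a + 36)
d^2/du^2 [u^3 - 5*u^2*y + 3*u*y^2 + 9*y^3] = 6*u - 10*y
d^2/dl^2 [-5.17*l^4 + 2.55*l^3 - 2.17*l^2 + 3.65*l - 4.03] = -62.04*l^2 + 15.3*l - 4.34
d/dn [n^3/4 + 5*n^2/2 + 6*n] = 3*n^2/4 + 5*n + 6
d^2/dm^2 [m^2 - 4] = 2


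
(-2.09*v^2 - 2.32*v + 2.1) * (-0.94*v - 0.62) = 1.9646*v^3 + 3.4766*v^2 - 0.5356*v - 1.302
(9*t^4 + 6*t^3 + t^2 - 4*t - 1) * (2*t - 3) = 18*t^5 - 15*t^4 - 16*t^3 - 11*t^2 + 10*t + 3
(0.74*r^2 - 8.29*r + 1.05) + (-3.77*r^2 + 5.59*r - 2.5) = -3.03*r^2 - 2.7*r - 1.45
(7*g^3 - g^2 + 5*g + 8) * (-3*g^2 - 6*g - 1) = -21*g^5 - 39*g^4 - 16*g^3 - 53*g^2 - 53*g - 8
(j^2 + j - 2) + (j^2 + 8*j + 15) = 2*j^2 + 9*j + 13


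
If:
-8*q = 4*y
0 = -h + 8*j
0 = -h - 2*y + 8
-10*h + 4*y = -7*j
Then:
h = 128/89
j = 16/89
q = -146/89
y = 292/89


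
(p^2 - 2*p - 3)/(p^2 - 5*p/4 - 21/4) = 4*(p + 1)/(4*p + 7)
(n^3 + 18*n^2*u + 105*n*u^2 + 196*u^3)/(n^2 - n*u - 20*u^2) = (-n^2 - 14*n*u - 49*u^2)/(-n + 5*u)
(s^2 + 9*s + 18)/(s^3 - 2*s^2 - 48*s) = (s + 3)/(s*(s - 8))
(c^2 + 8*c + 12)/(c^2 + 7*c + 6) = (c + 2)/(c + 1)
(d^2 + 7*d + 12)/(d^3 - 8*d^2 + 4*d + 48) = (d^2 + 7*d + 12)/(d^3 - 8*d^2 + 4*d + 48)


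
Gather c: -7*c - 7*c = -14*c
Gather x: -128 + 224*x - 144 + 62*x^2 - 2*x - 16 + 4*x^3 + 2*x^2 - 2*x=4*x^3 + 64*x^2 + 220*x - 288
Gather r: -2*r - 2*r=-4*r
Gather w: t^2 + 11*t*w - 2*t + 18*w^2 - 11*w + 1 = t^2 - 2*t + 18*w^2 + w*(11*t - 11) + 1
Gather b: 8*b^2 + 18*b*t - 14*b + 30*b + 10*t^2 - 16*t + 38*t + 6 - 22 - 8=8*b^2 + b*(18*t + 16) + 10*t^2 + 22*t - 24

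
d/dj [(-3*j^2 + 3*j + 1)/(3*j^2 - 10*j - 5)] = (21*j^2 + 24*j - 5)/(9*j^4 - 60*j^3 + 70*j^2 + 100*j + 25)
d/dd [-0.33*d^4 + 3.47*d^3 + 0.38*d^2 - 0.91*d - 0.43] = -1.32*d^3 + 10.41*d^2 + 0.76*d - 0.91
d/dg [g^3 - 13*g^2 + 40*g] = 3*g^2 - 26*g + 40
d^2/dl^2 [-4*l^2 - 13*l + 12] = -8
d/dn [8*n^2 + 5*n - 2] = 16*n + 5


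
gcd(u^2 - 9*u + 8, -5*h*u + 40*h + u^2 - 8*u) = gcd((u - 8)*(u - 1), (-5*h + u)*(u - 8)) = u - 8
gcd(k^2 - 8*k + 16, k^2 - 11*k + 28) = k - 4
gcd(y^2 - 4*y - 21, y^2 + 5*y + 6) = y + 3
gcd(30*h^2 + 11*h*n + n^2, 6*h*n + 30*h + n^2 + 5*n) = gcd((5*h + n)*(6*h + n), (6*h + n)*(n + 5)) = 6*h + n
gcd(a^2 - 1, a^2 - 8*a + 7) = a - 1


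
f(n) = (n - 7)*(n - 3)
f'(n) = 2*n - 10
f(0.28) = 18.28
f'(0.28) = -9.44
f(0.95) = 12.40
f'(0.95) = -8.10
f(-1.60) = 39.56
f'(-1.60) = -13.20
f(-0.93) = 31.16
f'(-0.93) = -11.86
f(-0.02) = 21.20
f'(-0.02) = -10.04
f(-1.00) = 32.00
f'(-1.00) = -12.00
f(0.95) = 12.40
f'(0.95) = -8.10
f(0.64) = 15.01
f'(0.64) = -8.72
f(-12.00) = 285.00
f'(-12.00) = -34.00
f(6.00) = -3.00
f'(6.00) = 2.00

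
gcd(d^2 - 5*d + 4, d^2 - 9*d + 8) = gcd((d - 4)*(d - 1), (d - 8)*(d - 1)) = d - 1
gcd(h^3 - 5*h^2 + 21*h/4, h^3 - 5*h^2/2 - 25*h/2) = h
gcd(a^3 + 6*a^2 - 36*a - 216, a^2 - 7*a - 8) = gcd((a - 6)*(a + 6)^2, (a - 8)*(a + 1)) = 1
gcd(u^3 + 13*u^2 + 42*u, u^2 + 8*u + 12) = u + 6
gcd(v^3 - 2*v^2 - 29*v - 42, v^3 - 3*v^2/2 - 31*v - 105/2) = v^2 - 4*v - 21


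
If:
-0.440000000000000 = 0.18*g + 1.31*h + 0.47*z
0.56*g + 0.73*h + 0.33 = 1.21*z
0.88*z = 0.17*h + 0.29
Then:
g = 0.56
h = -0.50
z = 0.23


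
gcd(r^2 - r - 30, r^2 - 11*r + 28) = 1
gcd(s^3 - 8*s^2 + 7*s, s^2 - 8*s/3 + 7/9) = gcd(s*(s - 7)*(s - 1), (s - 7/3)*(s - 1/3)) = 1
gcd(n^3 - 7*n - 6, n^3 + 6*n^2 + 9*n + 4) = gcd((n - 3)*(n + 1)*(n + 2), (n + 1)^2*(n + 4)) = n + 1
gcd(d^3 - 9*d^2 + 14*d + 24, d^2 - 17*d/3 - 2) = d - 6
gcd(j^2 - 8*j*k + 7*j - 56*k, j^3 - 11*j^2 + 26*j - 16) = 1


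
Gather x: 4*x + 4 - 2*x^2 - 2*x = -2*x^2 + 2*x + 4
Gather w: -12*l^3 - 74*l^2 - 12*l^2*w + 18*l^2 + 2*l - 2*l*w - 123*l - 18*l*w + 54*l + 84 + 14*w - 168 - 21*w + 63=-12*l^3 - 56*l^2 - 67*l + w*(-12*l^2 - 20*l - 7) - 21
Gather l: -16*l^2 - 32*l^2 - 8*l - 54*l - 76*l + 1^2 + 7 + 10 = -48*l^2 - 138*l + 18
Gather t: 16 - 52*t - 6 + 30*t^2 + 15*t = 30*t^2 - 37*t + 10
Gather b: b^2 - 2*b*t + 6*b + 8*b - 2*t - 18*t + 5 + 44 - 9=b^2 + b*(14 - 2*t) - 20*t + 40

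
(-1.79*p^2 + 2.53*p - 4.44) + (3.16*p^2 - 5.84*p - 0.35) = 1.37*p^2 - 3.31*p - 4.79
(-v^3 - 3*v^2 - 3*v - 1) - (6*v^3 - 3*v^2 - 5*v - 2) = -7*v^3 + 2*v + 1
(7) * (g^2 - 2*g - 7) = 7*g^2 - 14*g - 49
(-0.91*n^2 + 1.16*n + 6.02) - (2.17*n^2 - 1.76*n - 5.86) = -3.08*n^2 + 2.92*n + 11.88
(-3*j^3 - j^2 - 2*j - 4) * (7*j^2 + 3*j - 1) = -21*j^5 - 16*j^4 - 14*j^3 - 33*j^2 - 10*j + 4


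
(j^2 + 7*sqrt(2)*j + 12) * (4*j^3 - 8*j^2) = 4*j^5 - 8*j^4 + 28*sqrt(2)*j^4 - 56*sqrt(2)*j^3 + 48*j^3 - 96*j^2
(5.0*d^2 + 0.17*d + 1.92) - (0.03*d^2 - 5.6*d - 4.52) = 4.97*d^2 + 5.77*d + 6.44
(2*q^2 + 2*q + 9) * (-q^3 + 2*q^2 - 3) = -2*q^5 + 2*q^4 - 5*q^3 + 12*q^2 - 6*q - 27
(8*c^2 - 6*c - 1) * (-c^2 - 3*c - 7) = -8*c^4 - 18*c^3 - 37*c^2 + 45*c + 7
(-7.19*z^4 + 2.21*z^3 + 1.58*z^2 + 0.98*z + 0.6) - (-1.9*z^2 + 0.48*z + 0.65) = -7.19*z^4 + 2.21*z^3 + 3.48*z^2 + 0.5*z - 0.05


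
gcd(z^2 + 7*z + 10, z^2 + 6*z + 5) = z + 5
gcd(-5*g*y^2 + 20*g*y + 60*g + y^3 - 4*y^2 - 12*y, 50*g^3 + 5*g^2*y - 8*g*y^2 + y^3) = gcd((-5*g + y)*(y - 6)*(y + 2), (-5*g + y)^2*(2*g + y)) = -5*g + y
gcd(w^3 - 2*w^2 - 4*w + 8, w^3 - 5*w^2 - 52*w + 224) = 1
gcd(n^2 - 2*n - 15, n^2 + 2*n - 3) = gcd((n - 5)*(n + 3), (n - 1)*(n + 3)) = n + 3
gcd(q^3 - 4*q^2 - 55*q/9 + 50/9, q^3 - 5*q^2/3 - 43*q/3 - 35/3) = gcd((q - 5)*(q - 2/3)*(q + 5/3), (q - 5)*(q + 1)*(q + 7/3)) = q - 5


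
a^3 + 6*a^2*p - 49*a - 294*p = (a - 7)*(a + 7)*(a + 6*p)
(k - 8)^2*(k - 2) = k^3 - 18*k^2 + 96*k - 128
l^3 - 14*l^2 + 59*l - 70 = (l - 7)*(l - 5)*(l - 2)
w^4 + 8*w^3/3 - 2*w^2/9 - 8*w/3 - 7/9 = (w - 1)*(w + 1/3)*(w + 1)*(w + 7/3)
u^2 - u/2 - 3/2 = (u - 3/2)*(u + 1)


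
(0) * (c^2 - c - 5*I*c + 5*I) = 0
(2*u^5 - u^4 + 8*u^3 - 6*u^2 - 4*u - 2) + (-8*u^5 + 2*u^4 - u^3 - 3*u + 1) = -6*u^5 + u^4 + 7*u^3 - 6*u^2 - 7*u - 1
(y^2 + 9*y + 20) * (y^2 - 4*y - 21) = y^4 + 5*y^3 - 37*y^2 - 269*y - 420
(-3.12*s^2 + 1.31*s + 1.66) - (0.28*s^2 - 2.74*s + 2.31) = -3.4*s^2 + 4.05*s - 0.65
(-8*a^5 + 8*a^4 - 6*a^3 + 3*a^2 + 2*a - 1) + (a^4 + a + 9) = -8*a^5 + 9*a^4 - 6*a^3 + 3*a^2 + 3*a + 8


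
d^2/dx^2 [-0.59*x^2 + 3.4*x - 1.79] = -1.18000000000000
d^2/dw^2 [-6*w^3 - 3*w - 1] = -36*w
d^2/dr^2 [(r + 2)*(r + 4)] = 2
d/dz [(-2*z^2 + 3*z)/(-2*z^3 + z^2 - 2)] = (-2*z^2*(2*z - 3)*(3*z - 1) + (4*z - 3)*(2*z^3 - z^2 + 2))/(2*z^3 - z^2 + 2)^2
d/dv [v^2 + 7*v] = 2*v + 7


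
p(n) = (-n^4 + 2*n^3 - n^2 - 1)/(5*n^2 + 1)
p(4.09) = -1.90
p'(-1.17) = 0.75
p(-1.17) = -0.95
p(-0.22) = -0.86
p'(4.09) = -1.23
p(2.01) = -0.24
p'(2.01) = -0.35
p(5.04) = -3.25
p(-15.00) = -51.16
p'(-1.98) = 1.17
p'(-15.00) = 6.40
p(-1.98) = -1.74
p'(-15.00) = 6.40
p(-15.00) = -51.16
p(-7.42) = -14.13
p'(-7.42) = 3.37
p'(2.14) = -0.41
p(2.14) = -0.29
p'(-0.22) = -0.91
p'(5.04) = -1.61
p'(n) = -10*n*(-n^4 + 2*n^3 - n^2 - 1)/(5*n^2 + 1)^2 + (-4*n^3 + 6*n^2 - 2*n)/(5*n^2 + 1)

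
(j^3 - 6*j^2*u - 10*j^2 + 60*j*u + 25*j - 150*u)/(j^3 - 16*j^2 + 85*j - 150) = (j - 6*u)/(j - 6)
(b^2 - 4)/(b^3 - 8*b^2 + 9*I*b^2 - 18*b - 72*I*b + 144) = (b^2 - 4)/(b^3 + b^2*(-8 + 9*I) + b*(-18 - 72*I) + 144)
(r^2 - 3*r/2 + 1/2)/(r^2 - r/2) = (r - 1)/r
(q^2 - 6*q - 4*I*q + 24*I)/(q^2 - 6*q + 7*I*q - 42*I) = (q - 4*I)/(q + 7*I)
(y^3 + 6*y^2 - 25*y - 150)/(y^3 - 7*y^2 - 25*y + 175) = (y + 6)/(y - 7)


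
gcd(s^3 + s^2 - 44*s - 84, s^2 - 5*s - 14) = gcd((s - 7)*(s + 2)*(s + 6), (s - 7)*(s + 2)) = s^2 - 5*s - 14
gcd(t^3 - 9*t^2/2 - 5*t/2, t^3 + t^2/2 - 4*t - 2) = t + 1/2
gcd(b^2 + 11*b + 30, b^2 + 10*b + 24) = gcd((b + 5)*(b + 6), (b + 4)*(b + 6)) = b + 6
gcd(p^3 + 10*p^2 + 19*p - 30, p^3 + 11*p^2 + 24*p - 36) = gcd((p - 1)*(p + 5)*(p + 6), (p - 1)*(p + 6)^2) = p^2 + 5*p - 6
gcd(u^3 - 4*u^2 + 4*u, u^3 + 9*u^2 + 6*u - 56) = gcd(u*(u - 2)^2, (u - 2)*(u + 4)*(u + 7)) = u - 2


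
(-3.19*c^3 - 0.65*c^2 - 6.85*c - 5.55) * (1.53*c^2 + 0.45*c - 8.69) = -4.8807*c^5 - 2.43*c^4 + 16.9481*c^3 - 5.9255*c^2 + 57.029*c + 48.2295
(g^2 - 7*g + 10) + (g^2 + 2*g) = 2*g^2 - 5*g + 10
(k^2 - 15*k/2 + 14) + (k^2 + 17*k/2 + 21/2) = 2*k^2 + k + 49/2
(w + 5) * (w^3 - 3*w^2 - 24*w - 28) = w^4 + 2*w^3 - 39*w^2 - 148*w - 140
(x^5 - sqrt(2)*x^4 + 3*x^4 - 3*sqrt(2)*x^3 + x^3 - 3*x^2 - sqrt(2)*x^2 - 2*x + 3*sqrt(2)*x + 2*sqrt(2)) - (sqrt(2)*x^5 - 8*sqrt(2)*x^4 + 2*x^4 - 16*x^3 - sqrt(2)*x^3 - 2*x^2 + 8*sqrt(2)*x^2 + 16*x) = -sqrt(2)*x^5 + x^5 + x^4 + 7*sqrt(2)*x^4 - 2*sqrt(2)*x^3 + 17*x^3 - 9*sqrt(2)*x^2 - x^2 - 18*x + 3*sqrt(2)*x + 2*sqrt(2)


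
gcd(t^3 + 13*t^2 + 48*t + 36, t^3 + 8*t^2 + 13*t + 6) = t^2 + 7*t + 6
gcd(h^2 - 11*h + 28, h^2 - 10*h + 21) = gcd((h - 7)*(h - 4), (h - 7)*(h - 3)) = h - 7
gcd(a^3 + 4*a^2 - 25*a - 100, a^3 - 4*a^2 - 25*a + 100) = a^2 - 25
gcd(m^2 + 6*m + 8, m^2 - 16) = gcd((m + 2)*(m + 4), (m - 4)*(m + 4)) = m + 4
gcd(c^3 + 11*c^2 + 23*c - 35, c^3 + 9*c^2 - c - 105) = c^2 + 12*c + 35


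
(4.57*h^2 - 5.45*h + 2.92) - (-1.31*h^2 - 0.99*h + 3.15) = 5.88*h^2 - 4.46*h - 0.23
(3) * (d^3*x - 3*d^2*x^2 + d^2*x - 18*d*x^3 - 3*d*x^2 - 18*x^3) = 3*d^3*x - 9*d^2*x^2 + 3*d^2*x - 54*d*x^3 - 9*d*x^2 - 54*x^3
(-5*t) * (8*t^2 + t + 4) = -40*t^3 - 5*t^2 - 20*t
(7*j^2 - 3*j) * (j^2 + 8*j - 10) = 7*j^4 + 53*j^3 - 94*j^2 + 30*j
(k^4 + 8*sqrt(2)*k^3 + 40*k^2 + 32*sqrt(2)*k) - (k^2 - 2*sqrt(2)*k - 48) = k^4 + 8*sqrt(2)*k^3 + 39*k^2 + 34*sqrt(2)*k + 48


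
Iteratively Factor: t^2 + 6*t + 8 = (t + 2)*(t + 4)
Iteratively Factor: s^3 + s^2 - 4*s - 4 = (s - 2)*(s^2 + 3*s + 2) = (s - 2)*(s + 2)*(s + 1)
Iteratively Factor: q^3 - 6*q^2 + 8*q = (q)*(q^2 - 6*q + 8) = q*(q - 4)*(q - 2)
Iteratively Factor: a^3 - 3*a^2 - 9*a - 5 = (a + 1)*(a^2 - 4*a - 5) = (a + 1)^2*(a - 5)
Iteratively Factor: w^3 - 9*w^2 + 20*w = (w - 4)*(w^2 - 5*w) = w*(w - 4)*(w - 5)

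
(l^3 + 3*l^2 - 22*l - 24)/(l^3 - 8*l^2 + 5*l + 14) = (l^2 + 2*l - 24)/(l^2 - 9*l + 14)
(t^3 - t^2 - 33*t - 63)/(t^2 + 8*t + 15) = (t^2 - 4*t - 21)/(t + 5)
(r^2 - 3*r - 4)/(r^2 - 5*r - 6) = (r - 4)/(r - 6)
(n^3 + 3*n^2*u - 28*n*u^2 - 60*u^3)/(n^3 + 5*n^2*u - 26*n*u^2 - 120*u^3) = (n + 2*u)/(n + 4*u)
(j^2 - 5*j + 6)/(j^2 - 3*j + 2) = (j - 3)/(j - 1)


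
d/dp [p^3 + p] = 3*p^2 + 1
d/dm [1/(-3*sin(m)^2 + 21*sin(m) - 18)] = (2*sin(m) - 7)*cos(m)/(3*(sin(m)^2 - 7*sin(m) + 6)^2)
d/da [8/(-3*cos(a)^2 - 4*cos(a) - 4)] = -16*(3*cos(a) + 2)*sin(a)/(3*cos(a)^2 + 4*cos(a) + 4)^2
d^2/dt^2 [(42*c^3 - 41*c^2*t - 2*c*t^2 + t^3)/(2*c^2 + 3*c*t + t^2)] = c^2*(1064*c^3 + 1272*c^2*t + 312*c*t^2 - 56*t^3)/(8*c^6 + 36*c^5*t + 66*c^4*t^2 + 63*c^3*t^3 + 33*c^2*t^4 + 9*c*t^5 + t^6)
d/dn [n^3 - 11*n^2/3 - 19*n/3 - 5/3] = 3*n^2 - 22*n/3 - 19/3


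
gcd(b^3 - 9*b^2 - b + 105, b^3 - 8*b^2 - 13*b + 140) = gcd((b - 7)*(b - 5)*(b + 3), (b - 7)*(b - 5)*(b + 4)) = b^2 - 12*b + 35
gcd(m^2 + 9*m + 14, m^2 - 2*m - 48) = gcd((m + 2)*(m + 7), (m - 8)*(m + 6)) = 1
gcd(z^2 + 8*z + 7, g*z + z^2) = 1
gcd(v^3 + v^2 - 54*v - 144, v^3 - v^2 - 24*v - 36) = v + 3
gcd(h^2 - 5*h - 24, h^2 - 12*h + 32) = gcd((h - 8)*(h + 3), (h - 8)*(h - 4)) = h - 8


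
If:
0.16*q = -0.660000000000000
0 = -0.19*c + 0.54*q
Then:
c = -11.72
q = -4.12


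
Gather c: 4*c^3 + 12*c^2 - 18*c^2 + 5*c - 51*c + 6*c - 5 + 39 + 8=4*c^3 - 6*c^2 - 40*c + 42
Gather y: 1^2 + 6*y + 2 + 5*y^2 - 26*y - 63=5*y^2 - 20*y - 60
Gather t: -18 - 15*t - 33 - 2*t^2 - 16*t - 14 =-2*t^2 - 31*t - 65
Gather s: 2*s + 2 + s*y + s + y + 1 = s*(y + 3) + y + 3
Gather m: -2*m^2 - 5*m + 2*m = -2*m^2 - 3*m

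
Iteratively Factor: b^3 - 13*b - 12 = (b + 1)*(b^2 - b - 12) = (b - 4)*(b + 1)*(b + 3)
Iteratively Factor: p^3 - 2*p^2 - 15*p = (p)*(p^2 - 2*p - 15) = p*(p + 3)*(p - 5)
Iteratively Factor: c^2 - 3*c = (c)*(c - 3)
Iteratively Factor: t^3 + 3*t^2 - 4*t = (t - 1)*(t^2 + 4*t) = t*(t - 1)*(t + 4)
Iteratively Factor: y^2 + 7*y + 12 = (y + 3)*(y + 4)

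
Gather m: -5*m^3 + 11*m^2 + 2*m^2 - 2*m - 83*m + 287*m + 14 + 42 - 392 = -5*m^3 + 13*m^2 + 202*m - 336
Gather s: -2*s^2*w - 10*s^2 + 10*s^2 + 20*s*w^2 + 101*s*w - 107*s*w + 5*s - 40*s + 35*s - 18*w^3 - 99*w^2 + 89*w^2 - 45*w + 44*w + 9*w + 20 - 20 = -2*s^2*w + s*(20*w^2 - 6*w) - 18*w^3 - 10*w^2 + 8*w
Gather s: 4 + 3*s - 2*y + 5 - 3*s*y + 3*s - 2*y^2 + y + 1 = s*(6 - 3*y) - 2*y^2 - y + 10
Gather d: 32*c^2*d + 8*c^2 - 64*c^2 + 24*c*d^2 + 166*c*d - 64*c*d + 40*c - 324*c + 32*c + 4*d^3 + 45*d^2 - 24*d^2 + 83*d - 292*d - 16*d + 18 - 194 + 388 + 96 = -56*c^2 - 252*c + 4*d^3 + d^2*(24*c + 21) + d*(32*c^2 + 102*c - 225) + 308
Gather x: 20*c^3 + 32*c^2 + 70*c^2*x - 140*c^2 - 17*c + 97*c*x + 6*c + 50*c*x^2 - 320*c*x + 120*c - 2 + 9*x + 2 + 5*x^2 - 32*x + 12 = 20*c^3 - 108*c^2 + 109*c + x^2*(50*c + 5) + x*(70*c^2 - 223*c - 23) + 12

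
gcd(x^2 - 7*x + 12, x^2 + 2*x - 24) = x - 4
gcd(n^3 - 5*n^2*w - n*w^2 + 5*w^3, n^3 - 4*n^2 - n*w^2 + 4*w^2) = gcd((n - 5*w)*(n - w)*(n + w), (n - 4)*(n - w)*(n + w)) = -n^2 + w^2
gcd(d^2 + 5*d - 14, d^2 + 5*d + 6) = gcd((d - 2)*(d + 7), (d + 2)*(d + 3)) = 1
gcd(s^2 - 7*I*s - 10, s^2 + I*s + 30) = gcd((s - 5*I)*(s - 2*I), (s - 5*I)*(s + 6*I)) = s - 5*I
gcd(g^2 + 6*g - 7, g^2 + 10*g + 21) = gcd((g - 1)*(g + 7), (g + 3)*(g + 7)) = g + 7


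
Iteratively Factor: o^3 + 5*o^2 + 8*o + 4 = (o + 1)*(o^2 + 4*o + 4) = (o + 1)*(o + 2)*(o + 2)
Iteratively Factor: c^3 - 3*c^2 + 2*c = (c - 2)*(c^2 - c) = c*(c - 2)*(c - 1)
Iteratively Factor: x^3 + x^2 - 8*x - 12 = (x + 2)*(x^2 - x - 6) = (x + 2)^2*(x - 3)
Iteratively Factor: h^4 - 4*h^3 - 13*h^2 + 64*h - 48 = (h - 4)*(h^3 - 13*h + 12) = (h - 4)*(h + 4)*(h^2 - 4*h + 3) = (h - 4)*(h - 1)*(h + 4)*(h - 3)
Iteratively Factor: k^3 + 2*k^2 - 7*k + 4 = (k + 4)*(k^2 - 2*k + 1) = (k - 1)*(k + 4)*(k - 1)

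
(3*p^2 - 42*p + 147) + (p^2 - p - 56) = 4*p^2 - 43*p + 91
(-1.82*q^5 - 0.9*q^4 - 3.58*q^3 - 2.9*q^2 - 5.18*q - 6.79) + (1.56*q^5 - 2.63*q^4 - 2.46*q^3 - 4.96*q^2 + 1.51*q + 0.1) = -0.26*q^5 - 3.53*q^4 - 6.04*q^3 - 7.86*q^2 - 3.67*q - 6.69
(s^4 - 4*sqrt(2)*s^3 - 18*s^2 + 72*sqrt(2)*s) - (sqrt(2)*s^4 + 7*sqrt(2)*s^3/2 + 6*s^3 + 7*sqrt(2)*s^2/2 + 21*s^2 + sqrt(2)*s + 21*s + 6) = -sqrt(2)*s^4 + s^4 - 15*sqrt(2)*s^3/2 - 6*s^3 - 39*s^2 - 7*sqrt(2)*s^2/2 - 21*s + 71*sqrt(2)*s - 6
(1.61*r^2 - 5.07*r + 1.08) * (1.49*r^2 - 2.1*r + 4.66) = 2.3989*r^4 - 10.9353*r^3 + 19.7588*r^2 - 25.8942*r + 5.0328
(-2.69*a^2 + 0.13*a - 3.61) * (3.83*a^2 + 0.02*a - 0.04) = -10.3027*a^4 + 0.4441*a^3 - 13.7161*a^2 - 0.0774*a + 0.1444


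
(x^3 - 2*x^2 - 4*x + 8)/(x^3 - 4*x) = (x - 2)/x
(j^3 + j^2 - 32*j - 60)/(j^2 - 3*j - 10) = (j^2 - j - 30)/(j - 5)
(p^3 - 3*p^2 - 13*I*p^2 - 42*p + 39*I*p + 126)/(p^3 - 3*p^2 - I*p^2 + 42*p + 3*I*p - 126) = (p - 6*I)/(p + 6*I)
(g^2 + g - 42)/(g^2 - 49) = (g - 6)/(g - 7)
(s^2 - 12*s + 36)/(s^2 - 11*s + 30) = (s - 6)/(s - 5)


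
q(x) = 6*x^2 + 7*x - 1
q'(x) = 12*x + 7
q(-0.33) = -2.66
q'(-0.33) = 3.04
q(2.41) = 50.72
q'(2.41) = 35.92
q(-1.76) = 5.27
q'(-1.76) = -14.12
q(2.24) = 44.79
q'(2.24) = 33.88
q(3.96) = 120.81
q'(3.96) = 54.52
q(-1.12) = -1.31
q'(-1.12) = -6.44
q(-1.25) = -0.38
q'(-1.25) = -8.00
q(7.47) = 386.10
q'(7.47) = 96.64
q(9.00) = 548.00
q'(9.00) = 115.00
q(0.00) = -1.00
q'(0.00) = 7.00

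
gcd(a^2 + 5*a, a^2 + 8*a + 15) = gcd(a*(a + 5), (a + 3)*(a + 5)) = a + 5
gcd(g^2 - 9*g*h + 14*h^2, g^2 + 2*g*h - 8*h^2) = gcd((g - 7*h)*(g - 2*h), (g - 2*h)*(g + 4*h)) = g - 2*h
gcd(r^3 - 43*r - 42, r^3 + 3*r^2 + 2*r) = r + 1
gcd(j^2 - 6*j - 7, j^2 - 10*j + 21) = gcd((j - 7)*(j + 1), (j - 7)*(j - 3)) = j - 7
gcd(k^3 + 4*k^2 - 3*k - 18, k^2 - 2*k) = k - 2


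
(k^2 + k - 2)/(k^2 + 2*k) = (k - 1)/k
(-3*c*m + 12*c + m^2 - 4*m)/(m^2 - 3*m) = (-3*c*m + 12*c + m^2 - 4*m)/(m*(m - 3))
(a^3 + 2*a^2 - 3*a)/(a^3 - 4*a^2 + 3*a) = (a + 3)/(a - 3)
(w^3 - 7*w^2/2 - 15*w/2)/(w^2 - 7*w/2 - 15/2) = w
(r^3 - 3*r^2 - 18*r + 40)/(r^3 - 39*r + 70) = (r + 4)/(r + 7)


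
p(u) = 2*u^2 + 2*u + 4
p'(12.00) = 50.00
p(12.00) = 316.00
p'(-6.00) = -22.00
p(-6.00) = 64.00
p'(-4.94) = -17.76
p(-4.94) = 42.93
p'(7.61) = 32.44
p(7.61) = 135.04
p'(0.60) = 4.40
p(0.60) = 5.92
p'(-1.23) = -2.92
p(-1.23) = 4.57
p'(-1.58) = -4.32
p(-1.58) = 5.83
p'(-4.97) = -17.88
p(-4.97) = 43.46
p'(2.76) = 13.04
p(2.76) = 24.76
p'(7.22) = 30.88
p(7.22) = 122.70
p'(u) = 4*u + 2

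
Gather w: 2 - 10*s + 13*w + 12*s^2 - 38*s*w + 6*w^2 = 12*s^2 - 10*s + 6*w^2 + w*(13 - 38*s) + 2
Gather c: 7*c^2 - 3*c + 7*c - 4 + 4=7*c^2 + 4*c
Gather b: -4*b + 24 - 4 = 20 - 4*b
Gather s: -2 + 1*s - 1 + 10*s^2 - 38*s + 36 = 10*s^2 - 37*s + 33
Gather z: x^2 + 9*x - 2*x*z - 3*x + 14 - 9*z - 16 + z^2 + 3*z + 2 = x^2 + 6*x + z^2 + z*(-2*x - 6)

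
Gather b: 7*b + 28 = 7*b + 28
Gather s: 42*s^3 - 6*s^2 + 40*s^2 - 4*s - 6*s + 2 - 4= 42*s^3 + 34*s^2 - 10*s - 2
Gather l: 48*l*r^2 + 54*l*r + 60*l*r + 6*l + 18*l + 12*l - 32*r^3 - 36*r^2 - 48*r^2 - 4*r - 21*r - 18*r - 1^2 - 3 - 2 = l*(48*r^2 + 114*r + 36) - 32*r^3 - 84*r^2 - 43*r - 6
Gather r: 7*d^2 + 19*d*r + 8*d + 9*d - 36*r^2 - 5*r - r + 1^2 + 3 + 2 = 7*d^2 + 17*d - 36*r^2 + r*(19*d - 6) + 6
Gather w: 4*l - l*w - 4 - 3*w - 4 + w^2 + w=4*l + w^2 + w*(-l - 2) - 8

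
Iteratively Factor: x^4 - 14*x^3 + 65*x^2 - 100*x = (x - 5)*(x^3 - 9*x^2 + 20*x) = (x - 5)^2*(x^2 - 4*x) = (x - 5)^2*(x - 4)*(x)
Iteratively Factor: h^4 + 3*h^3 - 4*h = (h)*(h^3 + 3*h^2 - 4) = h*(h + 2)*(h^2 + h - 2) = h*(h + 2)^2*(h - 1)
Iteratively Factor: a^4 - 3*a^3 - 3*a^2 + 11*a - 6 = (a - 1)*(a^3 - 2*a^2 - 5*a + 6) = (a - 1)*(a + 2)*(a^2 - 4*a + 3) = (a - 1)^2*(a + 2)*(a - 3)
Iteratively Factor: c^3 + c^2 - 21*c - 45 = (c + 3)*(c^2 - 2*c - 15) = (c - 5)*(c + 3)*(c + 3)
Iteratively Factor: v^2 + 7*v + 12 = (v + 4)*(v + 3)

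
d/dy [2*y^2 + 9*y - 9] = 4*y + 9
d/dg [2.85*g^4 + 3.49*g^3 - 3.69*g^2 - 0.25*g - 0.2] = 11.4*g^3 + 10.47*g^2 - 7.38*g - 0.25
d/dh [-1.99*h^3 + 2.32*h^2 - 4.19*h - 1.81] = -5.97*h^2 + 4.64*h - 4.19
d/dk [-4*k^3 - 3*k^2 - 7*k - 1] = -12*k^2 - 6*k - 7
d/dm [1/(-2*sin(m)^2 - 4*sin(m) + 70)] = (sin(m) + 1)*cos(m)/(sin(m)^2 + 2*sin(m) - 35)^2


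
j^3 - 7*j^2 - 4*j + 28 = (j - 7)*(j - 2)*(j + 2)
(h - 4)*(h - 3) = h^2 - 7*h + 12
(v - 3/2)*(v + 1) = v^2 - v/2 - 3/2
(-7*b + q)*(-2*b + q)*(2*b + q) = 28*b^3 - 4*b^2*q - 7*b*q^2 + q^3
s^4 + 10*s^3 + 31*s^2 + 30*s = s*(s + 2)*(s + 3)*(s + 5)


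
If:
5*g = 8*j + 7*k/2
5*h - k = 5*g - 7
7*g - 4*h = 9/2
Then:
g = 4*k/15 - 11/30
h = 7*k/15 - 53/30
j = -13*k/48 - 11/48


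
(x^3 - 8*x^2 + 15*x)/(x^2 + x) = (x^2 - 8*x + 15)/(x + 1)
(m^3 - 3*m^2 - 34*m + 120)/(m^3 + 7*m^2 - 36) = (m^2 - 9*m + 20)/(m^2 + m - 6)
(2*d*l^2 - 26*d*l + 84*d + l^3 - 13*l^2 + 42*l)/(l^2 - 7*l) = 2*d - 12*d/l + l - 6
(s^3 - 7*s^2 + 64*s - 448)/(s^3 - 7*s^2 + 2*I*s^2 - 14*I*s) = (s^2 + 64)/(s*(s + 2*I))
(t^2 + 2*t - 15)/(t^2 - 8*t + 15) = (t + 5)/(t - 5)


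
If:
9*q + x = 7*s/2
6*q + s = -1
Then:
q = -x/30 - 7/60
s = x/5 - 3/10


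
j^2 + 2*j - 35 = (j - 5)*(j + 7)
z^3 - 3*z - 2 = (z - 2)*(z + 1)^2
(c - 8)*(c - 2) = c^2 - 10*c + 16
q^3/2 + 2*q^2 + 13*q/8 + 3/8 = (q/2 + 1/4)*(q + 1/2)*(q + 3)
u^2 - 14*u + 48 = (u - 8)*(u - 6)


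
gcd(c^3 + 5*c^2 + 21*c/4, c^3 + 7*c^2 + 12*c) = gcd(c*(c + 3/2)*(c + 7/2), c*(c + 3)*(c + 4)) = c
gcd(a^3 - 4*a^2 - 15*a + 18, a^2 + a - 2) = a - 1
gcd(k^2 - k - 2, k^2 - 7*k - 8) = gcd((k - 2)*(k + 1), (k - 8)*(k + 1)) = k + 1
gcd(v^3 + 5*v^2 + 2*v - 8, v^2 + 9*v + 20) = v + 4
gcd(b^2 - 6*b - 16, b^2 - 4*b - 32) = b - 8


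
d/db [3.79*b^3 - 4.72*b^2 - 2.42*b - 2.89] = 11.37*b^2 - 9.44*b - 2.42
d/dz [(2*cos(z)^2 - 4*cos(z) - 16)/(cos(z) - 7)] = 2*(sin(z)^2 + 14*cos(z) - 23)*sin(z)/(cos(z) - 7)^2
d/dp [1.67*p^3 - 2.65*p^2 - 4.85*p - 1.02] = 5.01*p^2 - 5.3*p - 4.85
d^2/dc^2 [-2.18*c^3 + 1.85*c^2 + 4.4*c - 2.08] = 3.7 - 13.08*c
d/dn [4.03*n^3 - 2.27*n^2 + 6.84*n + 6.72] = 12.09*n^2 - 4.54*n + 6.84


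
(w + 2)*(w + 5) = w^2 + 7*w + 10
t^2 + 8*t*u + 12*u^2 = (t + 2*u)*(t + 6*u)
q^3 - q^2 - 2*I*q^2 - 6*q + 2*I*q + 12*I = (q - 3)*(q + 2)*(q - 2*I)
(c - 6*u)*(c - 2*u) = c^2 - 8*c*u + 12*u^2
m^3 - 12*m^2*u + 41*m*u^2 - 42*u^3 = (m - 7*u)*(m - 3*u)*(m - 2*u)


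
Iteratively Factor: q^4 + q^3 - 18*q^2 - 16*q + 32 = (q + 4)*(q^3 - 3*q^2 - 6*q + 8) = (q + 2)*(q + 4)*(q^2 - 5*q + 4) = (q - 4)*(q + 2)*(q + 4)*(q - 1)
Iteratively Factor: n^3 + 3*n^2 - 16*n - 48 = (n + 3)*(n^2 - 16) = (n - 4)*(n + 3)*(n + 4)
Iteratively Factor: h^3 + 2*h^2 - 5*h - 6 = (h + 1)*(h^2 + h - 6) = (h + 1)*(h + 3)*(h - 2)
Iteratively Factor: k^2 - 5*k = (k)*(k - 5)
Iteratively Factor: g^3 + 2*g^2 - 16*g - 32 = (g + 4)*(g^2 - 2*g - 8) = (g - 4)*(g + 4)*(g + 2)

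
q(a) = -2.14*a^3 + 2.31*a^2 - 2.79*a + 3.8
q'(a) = -6.42*a^2 + 4.62*a - 2.79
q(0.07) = 3.62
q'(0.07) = -2.50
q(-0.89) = 9.62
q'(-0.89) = -11.99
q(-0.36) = 5.20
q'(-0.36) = -5.29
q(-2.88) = 82.12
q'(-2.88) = -69.35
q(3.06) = -44.42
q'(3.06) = -48.77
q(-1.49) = 20.16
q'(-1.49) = -23.93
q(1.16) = 0.33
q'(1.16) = -6.07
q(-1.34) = 16.84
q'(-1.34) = -20.51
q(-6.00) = 565.94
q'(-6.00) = -261.63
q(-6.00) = 565.94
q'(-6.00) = -261.63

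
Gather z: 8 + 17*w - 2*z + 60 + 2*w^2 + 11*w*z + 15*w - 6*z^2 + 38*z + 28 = 2*w^2 + 32*w - 6*z^2 + z*(11*w + 36) + 96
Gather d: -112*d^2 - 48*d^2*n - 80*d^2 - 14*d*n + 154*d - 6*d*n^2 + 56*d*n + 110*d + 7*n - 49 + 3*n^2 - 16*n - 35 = d^2*(-48*n - 192) + d*(-6*n^2 + 42*n + 264) + 3*n^2 - 9*n - 84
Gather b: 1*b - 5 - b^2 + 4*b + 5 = -b^2 + 5*b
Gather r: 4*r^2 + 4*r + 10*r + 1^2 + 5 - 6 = 4*r^2 + 14*r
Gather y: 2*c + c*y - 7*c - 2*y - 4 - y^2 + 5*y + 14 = -5*c - y^2 + y*(c + 3) + 10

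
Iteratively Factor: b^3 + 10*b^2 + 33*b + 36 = (b + 4)*(b^2 + 6*b + 9) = (b + 3)*(b + 4)*(b + 3)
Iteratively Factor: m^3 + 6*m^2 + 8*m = (m + 4)*(m^2 + 2*m) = (m + 2)*(m + 4)*(m)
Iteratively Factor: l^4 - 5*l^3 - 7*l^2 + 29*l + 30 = (l - 5)*(l^3 - 7*l - 6) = (l - 5)*(l + 2)*(l^2 - 2*l - 3) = (l - 5)*(l - 3)*(l + 2)*(l + 1)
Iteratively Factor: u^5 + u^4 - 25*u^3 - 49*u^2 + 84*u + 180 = (u + 3)*(u^4 - 2*u^3 - 19*u^2 + 8*u + 60) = (u - 2)*(u + 3)*(u^3 - 19*u - 30) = (u - 5)*(u - 2)*(u + 3)*(u^2 + 5*u + 6) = (u - 5)*(u - 2)*(u + 2)*(u + 3)*(u + 3)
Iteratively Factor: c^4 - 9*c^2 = (c)*(c^3 - 9*c) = c*(c + 3)*(c^2 - 3*c) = c*(c - 3)*(c + 3)*(c)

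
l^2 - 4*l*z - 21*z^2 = (l - 7*z)*(l + 3*z)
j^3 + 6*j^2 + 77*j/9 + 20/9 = (j + 1/3)*(j + 5/3)*(j + 4)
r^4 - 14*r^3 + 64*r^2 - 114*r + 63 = (r - 7)*(r - 3)^2*(r - 1)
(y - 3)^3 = y^3 - 9*y^2 + 27*y - 27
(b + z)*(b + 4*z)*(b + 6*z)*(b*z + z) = b^4*z + 11*b^3*z^2 + b^3*z + 34*b^2*z^3 + 11*b^2*z^2 + 24*b*z^4 + 34*b*z^3 + 24*z^4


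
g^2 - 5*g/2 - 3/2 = (g - 3)*(g + 1/2)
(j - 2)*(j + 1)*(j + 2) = j^3 + j^2 - 4*j - 4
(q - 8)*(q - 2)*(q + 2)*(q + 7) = q^4 - q^3 - 60*q^2 + 4*q + 224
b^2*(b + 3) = b^3 + 3*b^2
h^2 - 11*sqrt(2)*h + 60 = (h - 6*sqrt(2))*(h - 5*sqrt(2))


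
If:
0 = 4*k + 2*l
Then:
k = -l/2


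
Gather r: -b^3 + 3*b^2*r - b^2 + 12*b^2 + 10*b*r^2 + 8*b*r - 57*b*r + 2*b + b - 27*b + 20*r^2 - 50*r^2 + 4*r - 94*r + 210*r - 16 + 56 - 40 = -b^3 + 11*b^2 - 24*b + r^2*(10*b - 30) + r*(3*b^2 - 49*b + 120)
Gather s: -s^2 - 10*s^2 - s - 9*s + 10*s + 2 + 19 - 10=11 - 11*s^2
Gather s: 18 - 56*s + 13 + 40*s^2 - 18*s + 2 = 40*s^2 - 74*s + 33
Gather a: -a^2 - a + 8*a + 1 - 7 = -a^2 + 7*a - 6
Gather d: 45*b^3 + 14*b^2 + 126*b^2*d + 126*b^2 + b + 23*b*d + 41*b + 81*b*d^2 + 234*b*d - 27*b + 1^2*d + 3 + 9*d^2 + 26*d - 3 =45*b^3 + 140*b^2 + 15*b + d^2*(81*b + 9) + d*(126*b^2 + 257*b + 27)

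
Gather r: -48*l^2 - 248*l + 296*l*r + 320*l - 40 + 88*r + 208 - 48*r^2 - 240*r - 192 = -48*l^2 + 72*l - 48*r^2 + r*(296*l - 152) - 24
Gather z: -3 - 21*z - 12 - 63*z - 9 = -84*z - 24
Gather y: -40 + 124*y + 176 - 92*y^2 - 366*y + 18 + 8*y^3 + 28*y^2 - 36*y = 8*y^3 - 64*y^2 - 278*y + 154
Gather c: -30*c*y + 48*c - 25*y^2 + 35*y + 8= c*(48 - 30*y) - 25*y^2 + 35*y + 8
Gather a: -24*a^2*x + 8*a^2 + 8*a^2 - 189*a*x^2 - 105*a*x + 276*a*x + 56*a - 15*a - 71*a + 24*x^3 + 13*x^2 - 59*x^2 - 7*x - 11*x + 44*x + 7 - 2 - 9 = a^2*(16 - 24*x) + a*(-189*x^2 + 171*x - 30) + 24*x^3 - 46*x^2 + 26*x - 4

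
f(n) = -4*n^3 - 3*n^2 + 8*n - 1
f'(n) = -12*n^2 - 6*n + 8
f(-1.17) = -8.06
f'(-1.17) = -1.41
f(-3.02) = 57.65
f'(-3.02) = -83.32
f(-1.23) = -7.94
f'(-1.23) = -2.77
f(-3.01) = 56.82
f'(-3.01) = -82.66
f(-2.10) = 6.01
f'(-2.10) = -32.32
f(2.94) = -105.06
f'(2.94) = -113.36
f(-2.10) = 6.01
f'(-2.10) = -32.32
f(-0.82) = -7.37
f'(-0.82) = 4.85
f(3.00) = -112.00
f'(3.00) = -118.00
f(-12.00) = 6383.00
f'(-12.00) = -1648.00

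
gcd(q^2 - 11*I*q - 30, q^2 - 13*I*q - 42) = q - 6*I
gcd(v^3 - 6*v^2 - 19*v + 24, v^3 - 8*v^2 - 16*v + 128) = v - 8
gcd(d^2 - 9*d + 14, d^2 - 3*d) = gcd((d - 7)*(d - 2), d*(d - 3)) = 1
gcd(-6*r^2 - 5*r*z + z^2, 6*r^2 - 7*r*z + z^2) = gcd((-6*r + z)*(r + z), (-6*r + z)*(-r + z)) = -6*r + z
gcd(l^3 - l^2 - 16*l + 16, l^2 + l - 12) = l + 4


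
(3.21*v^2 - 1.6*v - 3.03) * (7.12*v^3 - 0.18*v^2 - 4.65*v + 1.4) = 22.8552*v^5 - 11.9698*v^4 - 36.2121*v^3 + 12.4794*v^2 + 11.8495*v - 4.242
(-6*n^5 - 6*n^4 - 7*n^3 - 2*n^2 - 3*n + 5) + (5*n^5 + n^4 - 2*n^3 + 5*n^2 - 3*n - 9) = -n^5 - 5*n^4 - 9*n^3 + 3*n^2 - 6*n - 4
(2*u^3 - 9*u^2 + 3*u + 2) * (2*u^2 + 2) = 4*u^5 - 18*u^4 + 10*u^3 - 14*u^2 + 6*u + 4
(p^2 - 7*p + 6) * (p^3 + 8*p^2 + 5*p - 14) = p^5 + p^4 - 45*p^3 - p^2 + 128*p - 84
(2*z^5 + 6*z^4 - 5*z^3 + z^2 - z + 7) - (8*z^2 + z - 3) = 2*z^5 + 6*z^4 - 5*z^3 - 7*z^2 - 2*z + 10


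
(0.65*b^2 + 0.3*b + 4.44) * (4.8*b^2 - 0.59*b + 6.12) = 3.12*b^4 + 1.0565*b^3 + 25.113*b^2 - 0.7836*b + 27.1728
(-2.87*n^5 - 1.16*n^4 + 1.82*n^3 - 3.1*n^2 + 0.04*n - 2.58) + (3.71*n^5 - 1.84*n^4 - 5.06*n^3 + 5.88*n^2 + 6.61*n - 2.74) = 0.84*n^5 - 3.0*n^4 - 3.24*n^3 + 2.78*n^2 + 6.65*n - 5.32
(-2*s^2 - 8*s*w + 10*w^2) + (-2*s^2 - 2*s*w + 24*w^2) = -4*s^2 - 10*s*w + 34*w^2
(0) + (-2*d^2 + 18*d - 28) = -2*d^2 + 18*d - 28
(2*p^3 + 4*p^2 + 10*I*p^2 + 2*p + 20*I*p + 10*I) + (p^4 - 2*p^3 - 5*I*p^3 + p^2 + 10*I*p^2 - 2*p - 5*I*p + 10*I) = p^4 - 5*I*p^3 + 5*p^2 + 20*I*p^2 + 15*I*p + 20*I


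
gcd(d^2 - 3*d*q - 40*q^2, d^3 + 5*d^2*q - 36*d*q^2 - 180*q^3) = d + 5*q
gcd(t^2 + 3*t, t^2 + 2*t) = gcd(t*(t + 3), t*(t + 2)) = t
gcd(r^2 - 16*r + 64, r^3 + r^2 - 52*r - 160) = r - 8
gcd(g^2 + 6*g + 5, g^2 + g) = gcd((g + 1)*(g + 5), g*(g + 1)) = g + 1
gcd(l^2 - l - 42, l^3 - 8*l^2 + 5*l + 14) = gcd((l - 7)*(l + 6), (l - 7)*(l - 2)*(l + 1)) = l - 7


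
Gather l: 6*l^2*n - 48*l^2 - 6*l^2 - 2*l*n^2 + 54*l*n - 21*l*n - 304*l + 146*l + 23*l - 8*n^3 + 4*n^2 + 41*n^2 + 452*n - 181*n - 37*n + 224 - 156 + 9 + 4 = l^2*(6*n - 54) + l*(-2*n^2 + 33*n - 135) - 8*n^3 + 45*n^2 + 234*n + 81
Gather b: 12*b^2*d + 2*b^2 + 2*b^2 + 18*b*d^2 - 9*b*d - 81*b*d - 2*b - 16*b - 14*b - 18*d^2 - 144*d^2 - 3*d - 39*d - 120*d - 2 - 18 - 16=b^2*(12*d + 4) + b*(18*d^2 - 90*d - 32) - 162*d^2 - 162*d - 36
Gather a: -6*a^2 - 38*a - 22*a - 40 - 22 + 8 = -6*a^2 - 60*a - 54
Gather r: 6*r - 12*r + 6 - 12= -6*r - 6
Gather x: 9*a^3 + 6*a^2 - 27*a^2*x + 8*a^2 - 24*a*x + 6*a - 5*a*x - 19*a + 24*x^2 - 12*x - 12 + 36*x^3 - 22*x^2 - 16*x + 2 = 9*a^3 + 14*a^2 - 13*a + 36*x^3 + 2*x^2 + x*(-27*a^2 - 29*a - 28) - 10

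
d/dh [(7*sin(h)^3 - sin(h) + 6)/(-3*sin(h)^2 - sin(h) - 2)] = (-21*sin(h)^4 - 14*sin(h)^3 - 45*sin(h)^2 + 36*sin(h) + 8)*cos(h)/(3*sin(h)^2 + sin(h) + 2)^2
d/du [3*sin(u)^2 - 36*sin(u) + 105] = 6*(sin(u) - 6)*cos(u)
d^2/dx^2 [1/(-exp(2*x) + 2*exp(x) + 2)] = 2*(4*(1 - exp(x))^2*exp(x) + (2*exp(x) - 1)*(-exp(2*x) + 2*exp(x) + 2))*exp(x)/(-exp(2*x) + 2*exp(x) + 2)^3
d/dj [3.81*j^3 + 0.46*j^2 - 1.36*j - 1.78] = 11.43*j^2 + 0.92*j - 1.36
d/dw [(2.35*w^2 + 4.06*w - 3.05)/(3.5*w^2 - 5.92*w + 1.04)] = (-28.122*w^2 + 26.238*w - 13.8336)/(12.25*w^4 - 41.44*w^3 + 42.3264*w^2 - 12.3136*w + 1.0816)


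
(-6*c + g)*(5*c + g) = -30*c^2 - c*g + g^2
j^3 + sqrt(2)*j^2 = j^2*(j + sqrt(2))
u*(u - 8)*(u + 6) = u^3 - 2*u^2 - 48*u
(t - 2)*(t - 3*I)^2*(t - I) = t^4 - 2*t^3 - 7*I*t^3 - 15*t^2 + 14*I*t^2 + 30*t + 9*I*t - 18*I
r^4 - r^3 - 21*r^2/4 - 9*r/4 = r*(r - 3)*(r + 1/2)*(r + 3/2)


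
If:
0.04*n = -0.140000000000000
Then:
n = -3.50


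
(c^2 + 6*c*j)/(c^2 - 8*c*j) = (c + 6*j)/(c - 8*j)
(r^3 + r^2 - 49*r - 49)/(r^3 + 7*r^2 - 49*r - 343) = (r + 1)/(r + 7)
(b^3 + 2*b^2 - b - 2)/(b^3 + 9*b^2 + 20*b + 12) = (b - 1)/(b + 6)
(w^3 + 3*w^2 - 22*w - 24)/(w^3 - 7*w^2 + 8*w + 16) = (w + 6)/(w - 4)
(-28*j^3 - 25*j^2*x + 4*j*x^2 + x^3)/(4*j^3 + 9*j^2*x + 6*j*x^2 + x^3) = (-28*j^2 + 3*j*x + x^2)/(4*j^2 + 5*j*x + x^2)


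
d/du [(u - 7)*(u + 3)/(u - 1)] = (u^2 - 2*u + 25)/(u^2 - 2*u + 1)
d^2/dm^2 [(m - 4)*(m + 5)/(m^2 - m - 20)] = 4*(m^3 + 60*m - 20)/(m^6 - 3*m^5 - 57*m^4 + 119*m^3 + 1140*m^2 - 1200*m - 8000)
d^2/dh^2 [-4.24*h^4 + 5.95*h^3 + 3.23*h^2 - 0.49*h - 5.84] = -50.88*h^2 + 35.7*h + 6.46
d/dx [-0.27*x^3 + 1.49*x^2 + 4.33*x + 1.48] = -0.81*x^2 + 2.98*x + 4.33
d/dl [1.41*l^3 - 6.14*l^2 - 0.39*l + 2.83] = 4.23*l^2 - 12.28*l - 0.39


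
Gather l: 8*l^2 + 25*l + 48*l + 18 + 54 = 8*l^2 + 73*l + 72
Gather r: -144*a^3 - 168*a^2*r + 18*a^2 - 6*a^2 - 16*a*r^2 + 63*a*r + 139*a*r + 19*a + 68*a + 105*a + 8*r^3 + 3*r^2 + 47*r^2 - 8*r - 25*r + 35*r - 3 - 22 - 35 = -144*a^3 + 12*a^2 + 192*a + 8*r^3 + r^2*(50 - 16*a) + r*(-168*a^2 + 202*a + 2) - 60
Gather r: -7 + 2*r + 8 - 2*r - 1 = 0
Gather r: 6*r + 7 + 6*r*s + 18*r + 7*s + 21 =r*(6*s + 24) + 7*s + 28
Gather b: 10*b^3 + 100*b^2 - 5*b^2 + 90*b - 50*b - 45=10*b^3 + 95*b^2 + 40*b - 45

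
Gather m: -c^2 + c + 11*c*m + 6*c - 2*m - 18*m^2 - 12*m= -c^2 + 7*c - 18*m^2 + m*(11*c - 14)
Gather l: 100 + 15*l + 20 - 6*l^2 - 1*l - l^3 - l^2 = -l^3 - 7*l^2 + 14*l + 120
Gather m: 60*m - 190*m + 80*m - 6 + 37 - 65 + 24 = -50*m - 10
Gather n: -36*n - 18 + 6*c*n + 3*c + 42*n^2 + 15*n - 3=3*c + 42*n^2 + n*(6*c - 21) - 21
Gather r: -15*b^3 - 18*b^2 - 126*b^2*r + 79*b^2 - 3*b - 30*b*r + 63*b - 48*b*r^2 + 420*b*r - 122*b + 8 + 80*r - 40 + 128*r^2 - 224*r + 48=-15*b^3 + 61*b^2 - 62*b + r^2*(128 - 48*b) + r*(-126*b^2 + 390*b - 144) + 16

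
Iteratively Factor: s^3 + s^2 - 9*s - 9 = (s + 3)*(s^2 - 2*s - 3) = (s + 1)*(s + 3)*(s - 3)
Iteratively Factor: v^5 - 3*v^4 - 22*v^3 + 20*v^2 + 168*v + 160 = (v + 2)*(v^4 - 5*v^3 - 12*v^2 + 44*v + 80) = (v + 2)^2*(v^3 - 7*v^2 + 2*v + 40) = (v - 5)*(v + 2)^2*(v^2 - 2*v - 8) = (v - 5)*(v + 2)^3*(v - 4)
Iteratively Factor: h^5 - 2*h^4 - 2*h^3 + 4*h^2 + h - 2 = (h - 1)*(h^4 - h^3 - 3*h^2 + h + 2) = (h - 1)*(h + 1)*(h^3 - 2*h^2 - h + 2) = (h - 1)*(h + 1)^2*(h^2 - 3*h + 2) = (h - 2)*(h - 1)*(h + 1)^2*(h - 1)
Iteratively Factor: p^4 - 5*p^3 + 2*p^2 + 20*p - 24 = (p - 2)*(p^3 - 3*p^2 - 4*p + 12) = (p - 2)^2*(p^2 - p - 6) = (p - 2)^2*(p + 2)*(p - 3)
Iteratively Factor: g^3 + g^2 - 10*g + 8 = (g - 1)*(g^2 + 2*g - 8) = (g - 2)*(g - 1)*(g + 4)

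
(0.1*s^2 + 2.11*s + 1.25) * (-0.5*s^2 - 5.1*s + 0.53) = -0.05*s^4 - 1.565*s^3 - 11.333*s^2 - 5.2567*s + 0.6625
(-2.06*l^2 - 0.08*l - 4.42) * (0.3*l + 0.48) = -0.618*l^3 - 1.0128*l^2 - 1.3644*l - 2.1216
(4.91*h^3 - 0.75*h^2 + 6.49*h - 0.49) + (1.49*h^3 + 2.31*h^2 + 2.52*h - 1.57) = 6.4*h^3 + 1.56*h^2 + 9.01*h - 2.06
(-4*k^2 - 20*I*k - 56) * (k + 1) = -4*k^3 - 4*k^2 - 20*I*k^2 - 56*k - 20*I*k - 56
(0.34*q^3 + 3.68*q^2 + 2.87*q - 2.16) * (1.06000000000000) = 0.3604*q^3 + 3.9008*q^2 + 3.0422*q - 2.2896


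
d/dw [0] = 0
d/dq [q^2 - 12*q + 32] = 2*q - 12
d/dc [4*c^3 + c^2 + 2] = 2*c*(6*c + 1)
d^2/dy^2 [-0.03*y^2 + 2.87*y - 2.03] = -0.0600000000000000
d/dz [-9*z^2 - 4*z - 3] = -18*z - 4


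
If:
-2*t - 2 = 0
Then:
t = -1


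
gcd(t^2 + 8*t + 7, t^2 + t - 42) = t + 7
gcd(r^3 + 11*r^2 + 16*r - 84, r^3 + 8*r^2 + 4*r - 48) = r^2 + 4*r - 12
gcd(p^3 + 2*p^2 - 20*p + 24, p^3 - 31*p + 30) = p + 6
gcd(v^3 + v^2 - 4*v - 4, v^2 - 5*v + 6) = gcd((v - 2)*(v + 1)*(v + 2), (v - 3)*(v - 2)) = v - 2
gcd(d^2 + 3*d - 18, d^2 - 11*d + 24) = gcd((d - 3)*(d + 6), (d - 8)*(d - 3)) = d - 3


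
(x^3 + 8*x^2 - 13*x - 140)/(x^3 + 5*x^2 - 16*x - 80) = (x + 7)/(x + 4)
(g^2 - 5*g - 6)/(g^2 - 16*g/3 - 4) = 3*(g + 1)/(3*g + 2)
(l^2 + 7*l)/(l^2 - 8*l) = (l + 7)/(l - 8)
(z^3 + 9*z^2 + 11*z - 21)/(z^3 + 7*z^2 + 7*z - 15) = (z + 7)/(z + 5)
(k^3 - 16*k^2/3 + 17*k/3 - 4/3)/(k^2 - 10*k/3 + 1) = (k^2 - 5*k + 4)/(k - 3)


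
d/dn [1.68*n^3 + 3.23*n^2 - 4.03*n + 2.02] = 5.04*n^2 + 6.46*n - 4.03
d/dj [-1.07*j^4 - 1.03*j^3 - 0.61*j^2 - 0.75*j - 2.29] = -4.28*j^3 - 3.09*j^2 - 1.22*j - 0.75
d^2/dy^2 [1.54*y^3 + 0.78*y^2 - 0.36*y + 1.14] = 9.24*y + 1.56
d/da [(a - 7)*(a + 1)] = 2*a - 6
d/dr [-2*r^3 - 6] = -6*r^2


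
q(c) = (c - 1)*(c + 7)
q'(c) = 2*c + 6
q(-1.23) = -12.87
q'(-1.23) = 3.54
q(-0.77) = -11.03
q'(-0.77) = 4.46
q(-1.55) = -13.90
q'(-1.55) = 2.90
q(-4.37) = -14.12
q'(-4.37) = -2.74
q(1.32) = 2.66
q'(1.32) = 8.64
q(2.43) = 13.48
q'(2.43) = 10.86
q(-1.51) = -13.78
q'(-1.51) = 2.98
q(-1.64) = -14.15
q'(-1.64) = 2.72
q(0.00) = -7.00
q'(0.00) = 6.00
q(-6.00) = -7.00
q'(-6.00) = -6.00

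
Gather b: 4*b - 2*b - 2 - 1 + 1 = 2*b - 2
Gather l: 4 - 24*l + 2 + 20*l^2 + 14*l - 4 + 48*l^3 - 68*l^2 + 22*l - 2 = 48*l^3 - 48*l^2 + 12*l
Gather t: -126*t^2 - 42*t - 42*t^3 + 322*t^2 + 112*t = -42*t^3 + 196*t^2 + 70*t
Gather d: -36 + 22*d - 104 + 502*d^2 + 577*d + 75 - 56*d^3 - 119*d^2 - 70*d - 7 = -56*d^3 + 383*d^2 + 529*d - 72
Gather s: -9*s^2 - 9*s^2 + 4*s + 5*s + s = -18*s^2 + 10*s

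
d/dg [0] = 0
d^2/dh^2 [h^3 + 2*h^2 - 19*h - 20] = 6*h + 4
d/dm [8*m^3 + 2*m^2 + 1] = 4*m*(6*m + 1)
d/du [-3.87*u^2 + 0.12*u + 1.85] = 0.12 - 7.74*u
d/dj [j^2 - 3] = 2*j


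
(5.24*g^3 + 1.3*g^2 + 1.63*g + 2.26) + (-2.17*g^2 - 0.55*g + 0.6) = 5.24*g^3 - 0.87*g^2 + 1.08*g + 2.86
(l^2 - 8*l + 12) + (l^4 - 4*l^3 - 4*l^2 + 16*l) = l^4 - 4*l^3 - 3*l^2 + 8*l + 12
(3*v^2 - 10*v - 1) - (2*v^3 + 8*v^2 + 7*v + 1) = -2*v^3 - 5*v^2 - 17*v - 2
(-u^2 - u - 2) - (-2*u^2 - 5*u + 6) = u^2 + 4*u - 8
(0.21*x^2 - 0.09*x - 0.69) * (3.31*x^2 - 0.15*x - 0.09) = 0.6951*x^4 - 0.3294*x^3 - 2.2893*x^2 + 0.1116*x + 0.0621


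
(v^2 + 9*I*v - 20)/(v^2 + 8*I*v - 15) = (v + 4*I)/(v + 3*I)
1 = 1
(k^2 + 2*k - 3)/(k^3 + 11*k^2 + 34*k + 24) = (k^2 + 2*k - 3)/(k^3 + 11*k^2 + 34*k + 24)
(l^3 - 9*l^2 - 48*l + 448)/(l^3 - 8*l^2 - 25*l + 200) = (l^2 - l - 56)/(l^2 - 25)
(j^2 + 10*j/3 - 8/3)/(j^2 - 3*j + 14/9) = 3*(j + 4)/(3*j - 7)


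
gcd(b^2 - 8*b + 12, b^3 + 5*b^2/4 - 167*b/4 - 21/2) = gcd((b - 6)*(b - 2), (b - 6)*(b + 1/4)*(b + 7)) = b - 6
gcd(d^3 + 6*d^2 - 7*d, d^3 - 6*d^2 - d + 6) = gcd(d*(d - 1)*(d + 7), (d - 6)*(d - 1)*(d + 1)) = d - 1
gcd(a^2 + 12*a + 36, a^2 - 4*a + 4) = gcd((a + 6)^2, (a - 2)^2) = 1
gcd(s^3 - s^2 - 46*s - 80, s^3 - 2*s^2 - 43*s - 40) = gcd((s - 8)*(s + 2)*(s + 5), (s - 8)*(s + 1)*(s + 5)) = s^2 - 3*s - 40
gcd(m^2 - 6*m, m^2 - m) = m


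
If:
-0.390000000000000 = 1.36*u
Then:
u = -0.29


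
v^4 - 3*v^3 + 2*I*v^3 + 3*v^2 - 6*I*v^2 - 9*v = v*(v - 3)*(v - I)*(v + 3*I)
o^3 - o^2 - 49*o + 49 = (o - 7)*(o - 1)*(o + 7)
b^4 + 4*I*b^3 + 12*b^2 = b^2*(b - 2*I)*(b + 6*I)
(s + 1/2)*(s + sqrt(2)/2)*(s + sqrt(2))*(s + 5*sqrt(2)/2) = s^4 + s^3/2 + 4*sqrt(2)*s^3 + 2*sqrt(2)*s^2 + 17*s^2/2 + 5*sqrt(2)*s/2 + 17*s/4 + 5*sqrt(2)/4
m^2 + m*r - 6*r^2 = (m - 2*r)*(m + 3*r)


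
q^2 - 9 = (q - 3)*(q + 3)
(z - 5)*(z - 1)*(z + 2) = z^3 - 4*z^2 - 7*z + 10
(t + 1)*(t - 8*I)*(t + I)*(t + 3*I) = t^4 + t^3 - 4*I*t^3 + 29*t^2 - 4*I*t^2 + 29*t + 24*I*t + 24*I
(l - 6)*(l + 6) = l^2 - 36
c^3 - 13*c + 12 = (c - 3)*(c - 1)*(c + 4)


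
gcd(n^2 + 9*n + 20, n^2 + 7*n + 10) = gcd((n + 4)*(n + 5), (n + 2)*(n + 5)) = n + 5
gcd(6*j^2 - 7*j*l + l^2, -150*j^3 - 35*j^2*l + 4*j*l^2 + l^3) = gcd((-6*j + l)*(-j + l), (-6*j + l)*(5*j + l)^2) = 6*j - l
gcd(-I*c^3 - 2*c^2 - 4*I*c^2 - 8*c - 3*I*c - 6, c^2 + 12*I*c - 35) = 1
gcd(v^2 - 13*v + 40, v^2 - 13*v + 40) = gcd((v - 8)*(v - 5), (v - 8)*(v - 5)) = v^2 - 13*v + 40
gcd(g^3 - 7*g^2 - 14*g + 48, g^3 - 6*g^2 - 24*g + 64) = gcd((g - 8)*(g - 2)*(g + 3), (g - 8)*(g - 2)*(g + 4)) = g^2 - 10*g + 16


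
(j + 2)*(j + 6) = j^2 + 8*j + 12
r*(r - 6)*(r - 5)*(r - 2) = r^4 - 13*r^3 + 52*r^2 - 60*r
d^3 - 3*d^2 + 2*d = d*(d - 2)*(d - 1)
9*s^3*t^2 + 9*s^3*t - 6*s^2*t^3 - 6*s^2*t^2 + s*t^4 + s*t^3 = t*(-3*s + t)^2*(s*t + s)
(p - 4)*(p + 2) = p^2 - 2*p - 8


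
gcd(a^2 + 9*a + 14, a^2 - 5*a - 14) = a + 2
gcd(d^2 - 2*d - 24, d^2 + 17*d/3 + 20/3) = d + 4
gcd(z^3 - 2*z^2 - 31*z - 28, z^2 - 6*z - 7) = z^2 - 6*z - 7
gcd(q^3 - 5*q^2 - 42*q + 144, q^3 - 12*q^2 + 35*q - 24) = q^2 - 11*q + 24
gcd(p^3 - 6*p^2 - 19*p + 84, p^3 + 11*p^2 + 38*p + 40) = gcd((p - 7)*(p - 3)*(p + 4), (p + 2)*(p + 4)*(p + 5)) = p + 4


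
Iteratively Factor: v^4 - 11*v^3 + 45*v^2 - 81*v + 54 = (v - 2)*(v^3 - 9*v^2 + 27*v - 27) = (v - 3)*(v - 2)*(v^2 - 6*v + 9) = (v - 3)^2*(v - 2)*(v - 3)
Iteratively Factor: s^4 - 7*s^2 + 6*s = (s)*(s^3 - 7*s + 6) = s*(s - 1)*(s^2 + s - 6) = s*(s - 1)*(s + 3)*(s - 2)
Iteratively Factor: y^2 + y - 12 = (y + 4)*(y - 3)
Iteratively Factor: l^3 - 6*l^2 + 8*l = (l)*(l^2 - 6*l + 8) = l*(l - 2)*(l - 4)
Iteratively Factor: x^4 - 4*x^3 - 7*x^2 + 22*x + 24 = (x + 2)*(x^3 - 6*x^2 + 5*x + 12) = (x - 4)*(x + 2)*(x^2 - 2*x - 3) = (x - 4)*(x + 1)*(x + 2)*(x - 3)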